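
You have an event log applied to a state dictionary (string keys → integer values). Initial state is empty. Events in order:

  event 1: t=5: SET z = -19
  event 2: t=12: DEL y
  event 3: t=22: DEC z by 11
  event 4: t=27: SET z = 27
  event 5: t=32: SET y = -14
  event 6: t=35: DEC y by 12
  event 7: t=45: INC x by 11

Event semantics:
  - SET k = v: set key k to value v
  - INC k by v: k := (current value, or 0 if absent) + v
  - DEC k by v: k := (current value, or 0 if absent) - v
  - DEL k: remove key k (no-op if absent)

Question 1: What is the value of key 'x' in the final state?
Answer: 11

Derivation:
Track key 'x' through all 7 events:
  event 1 (t=5: SET z = -19): x unchanged
  event 2 (t=12: DEL y): x unchanged
  event 3 (t=22: DEC z by 11): x unchanged
  event 4 (t=27: SET z = 27): x unchanged
  event 5 (t=32: SET y = -14): x unchanged
  event 6 (t=35: DEC y by 12): x unchanged
  event 7 (t=45: INC x by 11): x (absent) -> 11
Final: x = 11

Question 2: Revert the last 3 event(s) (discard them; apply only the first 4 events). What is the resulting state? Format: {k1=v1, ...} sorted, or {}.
Keep first 4 events (discard last 3):
  after event 1 (t=5: SET z = -19): {z=-19}
  after event 2 (t=12: DEL y): {z=-19}
  after event 3 (t=22: DEC z by 11): {z=-30}
  after event 4 (t=27: SET z = 27): {z=27}

Answer: {z=27}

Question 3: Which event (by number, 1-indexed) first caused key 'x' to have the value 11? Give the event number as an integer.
Looking for first event where x becomes 11:
  event 7: x (absent) -> 11  <-- first match

Answer: 7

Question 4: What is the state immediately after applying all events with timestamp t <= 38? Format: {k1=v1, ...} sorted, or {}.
Answer: {y=-26, z=27}

Derivation:
Apply events with t <= 38 (6 events):
  after event 1 (t=5: SET z = -19): {z=-19}
  after event 2 (t=12: DEL y): {z=-19}
  after event 3 (t=22: DEC z by 11): {z=-30}
  after event 4 (t=27: SET z = 27): {z=27}
  after event 5 (t=32: SET y = -14): {y=-14, z=27}
  after event 6 (t=35: DEC y by 12): {y=-26, z=27}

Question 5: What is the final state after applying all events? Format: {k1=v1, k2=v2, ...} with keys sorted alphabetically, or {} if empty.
Answer: {x=11, y=-26, z=27}

Derivation:
  after event 1 (t=5: SET z = -19): {z=-19}
  after event 2 (t=12: DEL y): {z=-19}
  after event 3 (t=22: DEC z by 11): {z=-30}
  after event 4 (t=27: SET z = 27): {z=27}
  after event 5 (t=32: SET y = -14): {y=-14, z=27}
  after event 6 (t=35: DEC y by 12): {y=-26, z=27}
  after event 7 (t=45: INC x by 11): {x=11, y=-26, z=27}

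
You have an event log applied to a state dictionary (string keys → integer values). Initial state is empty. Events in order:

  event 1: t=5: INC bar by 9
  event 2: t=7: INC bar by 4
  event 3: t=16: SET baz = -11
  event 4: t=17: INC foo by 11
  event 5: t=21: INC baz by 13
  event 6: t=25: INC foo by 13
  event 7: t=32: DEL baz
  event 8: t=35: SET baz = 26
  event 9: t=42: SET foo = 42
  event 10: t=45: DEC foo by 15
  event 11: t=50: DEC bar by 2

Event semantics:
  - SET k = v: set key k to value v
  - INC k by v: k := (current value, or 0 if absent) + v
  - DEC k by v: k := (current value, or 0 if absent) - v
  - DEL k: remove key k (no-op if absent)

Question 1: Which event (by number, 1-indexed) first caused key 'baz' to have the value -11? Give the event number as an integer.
Looking for first event where baz becomes -11:
  event 3: baz (absent) -> -11  <-- first match

Answer: 3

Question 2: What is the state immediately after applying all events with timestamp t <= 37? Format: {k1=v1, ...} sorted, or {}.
Answer: {bar=13, baz=26, foo=24}

Derivation:
Apply events with t <= 37 (8 events):
  after event 1 (t=5: INC bar by 9): {bar=9}
  after event 2 (t=7: INC bar by 4): {bar=13}
  after event 3 (t=16: SET baz = -11): {bar=13, baz=-11}
  after event 4 (t=17: INC foo by 11): {bar=13, baz=-11, foo=11}
  after event 5 (t=21: INC baz by 13): {bar=13, baz=2, foo=11}
  after event 6 (t=25: INC foo by 13): {bar=13, baz=2, foo=24}
  after event 7 (t=32: DEL baz): {bar=13, foo=24}
  after event 8 (t=35: SET baz = 26): {bar=13, baz=26, foo=24}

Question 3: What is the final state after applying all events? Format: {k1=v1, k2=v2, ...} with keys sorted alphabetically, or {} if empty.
Answer: {bar=11, baz=26, foo=27}

Derivation:
  after event 1 (t=5: INC bar by 9): {bar=9}
  after event 2 (t=7: INC bar by 4): {bar=13}
  after event 3 (t=16: SET baz = -11): {bar=13, baz=-11}
  after event 4 (t=17: INC foo by 11): {bar=13, baz=-11, foo=11}
  after event 5 (t=21: INC baz by 13): {bar=13, baz=2, foo=11}
  after event 6 (t=25: INC foo by 13): {bar=13, baz=2, foo=24}
  after event 7 (t=32: DEL baz): {bar=13, foo=24}
  after event 8 (t=35: SET baz = 26): {bar=13, baz=26, foo=24}
  after event 9 (t=42: SET foo = 42): {bar=13, baz=26, foo=42}
  after event 10 (t=45: DEC foo by 15): {bar=13, baz=26, foo=27}
  after event 11 (t=50: DEC bar by 2): {bar=11, baz=26, foo=27}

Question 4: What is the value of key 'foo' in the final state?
Answer: 27

Derivation:
Track key 'foo' through all 11 events:
  event 1 (t=5: INC bar by 9): foo unchanged
  event 2 (t=7: INC bar by 4): foo unchanged
  event 3 (t=16: SET baz = -11): foo unchanged
  event 4 (t=17: INC foo by 11): foo (absent) -> 11
  event 5 (t=21: INC baz by 13): foo unchanged
  event 6 (t=25: INC foo by 13): foo 11 -> 24
  event 7 (t=32: DEL baz): foo unchanged
  event 8 (t=35: SET baz = 26): foo unchanged
  event 9 (t=42: SET foo = 42): foo 24 -> 42
  event 10 (t=45: DEC foo by 15): foo 42 -> 27
  event 11 (t=50: DEC bar by 2): foo unchanged
Final: foo = 27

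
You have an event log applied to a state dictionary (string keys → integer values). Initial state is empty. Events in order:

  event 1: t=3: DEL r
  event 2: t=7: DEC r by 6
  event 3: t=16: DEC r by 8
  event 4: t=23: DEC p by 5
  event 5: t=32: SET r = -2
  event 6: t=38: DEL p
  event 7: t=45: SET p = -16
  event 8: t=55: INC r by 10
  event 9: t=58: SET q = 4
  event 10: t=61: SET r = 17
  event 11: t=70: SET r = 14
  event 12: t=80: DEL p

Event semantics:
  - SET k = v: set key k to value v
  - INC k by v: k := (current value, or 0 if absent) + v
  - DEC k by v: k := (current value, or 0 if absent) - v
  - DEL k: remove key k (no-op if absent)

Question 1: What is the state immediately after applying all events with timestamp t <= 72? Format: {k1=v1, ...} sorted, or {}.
Answer: {p=-16, q=4, r=14}

Derivation:
Apply events with t <= 72 (11 events):
  after event 1 (t=3: DEL r): {}
  after event 2 (t=7: DEC r by 6): {r=-6}
  after event 3 (t=16: DEC r by 8): {r=-14}
  after event 4 (t=23: DEC p by 5): {p=-5, r=-14}
  after event 5 (t=32: SET r = -2): {p=-5, r=-2}
  after event 6 (t=38: DEL p): {r=-2}
  after event 7 (t=45: SET p = -16): {p=-16, r=-2}
  after event 8 (t=55: INC r by 10): {p=-16, r=8}
  after event 9 (t=58: SET q = 4): {p=-16, q=4, r=8}
  after event 10 (t=61: SET r = 17): {p=-16, q=4, r=17}
  after event 11 (t=70: SET r = 14): {p=-16, q=4, r=14}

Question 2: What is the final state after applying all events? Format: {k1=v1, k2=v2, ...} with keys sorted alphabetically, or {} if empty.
Answer: {q=4, r=14}

Derivation:
  after event 1 (t=3: DEL r): {}
  after event 2 (t=7: DEC r by 6): {r=-6}
  after event 3 (t=16: DEC r by 8): {r=-14}
  after event 4 (t=23: DEC p by 5): {p=-5, r=-14}
  after event 5 (t=32: SET r = -2): {p=-5, r=-2}
  after event 6 (t=38: DEL p): {r=-2}
  after event 7 (t=45: SET p = -16): {p=-16, r=-2}
  after event 8 (t=55: INC r by 10): {p=-16, r=8}
  after event 9 (t=58: SET q = 4): {p=-16, q=4, r=8}
  after event 10 (t=61: SET r = 17): {p=-16, q=4, r=17}
  after event 11 (t=70: SET r = 14): {p=-16, q=4, r=14}
  after event 12 (t=80: DEL p): {q=4, r=14}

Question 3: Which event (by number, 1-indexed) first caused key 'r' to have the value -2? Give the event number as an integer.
Answer: 5

Derivation:
Looking for first event where r becomes -2:
  event 2: r = -6
  event 3: r = -14
  event 4: r = -14
  event 5: r -14 -> -2  <-- first match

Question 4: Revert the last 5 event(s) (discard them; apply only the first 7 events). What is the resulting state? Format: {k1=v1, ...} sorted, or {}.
Answer: {p=-16, r=-2}

Derivation:
Keep first 7 events (discard last 5):
  after event 1 (t=3: DEL r): {}
  after event 2 (t=7: DEC r by 6): {r=-6}
  after event 3 (t=16: DEC r by 8): {r=-14}
  after event 4 (t=23: DEC p by 5): {p=-5, r=-14}
  after event 5 (t=32: SET r = -2): {p=-5, r=-2}
  after event 6 (t=38: DEL p): {r=-2}
  after event 7 (t=45: SET p = -16): {p=-16, r=-2}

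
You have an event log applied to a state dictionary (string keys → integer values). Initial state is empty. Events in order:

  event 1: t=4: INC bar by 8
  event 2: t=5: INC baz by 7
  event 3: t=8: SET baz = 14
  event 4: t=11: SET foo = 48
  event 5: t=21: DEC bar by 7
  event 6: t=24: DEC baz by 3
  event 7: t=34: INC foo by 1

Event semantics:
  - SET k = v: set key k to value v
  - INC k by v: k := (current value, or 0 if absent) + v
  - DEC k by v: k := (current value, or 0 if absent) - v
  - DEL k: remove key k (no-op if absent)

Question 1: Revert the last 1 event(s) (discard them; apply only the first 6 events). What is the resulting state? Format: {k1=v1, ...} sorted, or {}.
Keep first 6 events (discard last 1):
  after event 1 (t=4: INC bar by 8): {bar=8}
  after event 2 (t=5: INC baz by 7): {bar=8, baz=7}
  after event 3 (t=8: SET baz = 14): {bar=8, baz=14}
  after event 4 (t=11: SET foo = 48): {bar=8, baz=14, foo=48}
  after event 5 (t=21: DEC bar by 7): {bar=1, baz=14, foo=48}
  after event 6 (t=24: DEC baz by 3): {bar=1, baz=11, foo=48}

Answer: {bar=1, baz=11, foo=48}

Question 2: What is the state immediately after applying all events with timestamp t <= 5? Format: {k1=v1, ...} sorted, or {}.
Answer: {bar=8, baz=7}

Derivation:
Apply events with t <= 5 (2 events):
  after event 1 (t=4: INC bar by 8): {bar=8}
  after event 2 (t=5: INC baz by 7): {bar=8, baz=7}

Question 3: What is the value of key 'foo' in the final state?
Answer: 49

Derivation:
Track key 'foo' through all 7 events:
  event 1 (t=4: INC bar by 8): foo unchanged
  event 2 (t=5: INC baz by 7): foo unchanged
  event 3 (t=8: SET baz = 14): foo unchanged
  event 4 (t=11: SET foo = 48): foo (absent) -> 48
  event 5 (t=21: DEC bar by 7): foo unchanged
  event 6 (t=24: DEC baz by 3): foo unchanged
  event 7 (t=34: INC foo by 1): foo 48 -> 49
Final: foo = 49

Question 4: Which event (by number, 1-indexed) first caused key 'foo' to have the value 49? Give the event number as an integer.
Looking for first event where foo becomes 49:
  event 4: foo = 48
  event 5: foo = 48
  event 6: foo = 48
  event 7: foo 48 -> 49  <-- first match

Answer: 7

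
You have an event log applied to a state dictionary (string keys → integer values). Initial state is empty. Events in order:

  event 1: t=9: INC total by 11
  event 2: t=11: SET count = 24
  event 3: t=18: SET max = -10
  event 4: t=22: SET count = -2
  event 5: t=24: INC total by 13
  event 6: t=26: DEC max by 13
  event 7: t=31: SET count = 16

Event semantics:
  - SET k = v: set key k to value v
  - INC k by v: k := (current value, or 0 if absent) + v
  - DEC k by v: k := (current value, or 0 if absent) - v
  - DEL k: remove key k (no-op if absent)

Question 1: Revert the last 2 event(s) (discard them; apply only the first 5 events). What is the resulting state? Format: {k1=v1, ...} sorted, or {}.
Answer: {count=-2, max=-10, total=24}

Derivation:
Keep first 5 events (discard last 2):
  after event 1 (t=9: INC total by 11): {total=11}
  after event 2 (t=11: SET count = 24): {count=24, total=11}
  after event 3 (t=18: SET max = -10): {count=24, max=-10, total=11}
  after event 4 (t=22: SET count = -2): {count=-2, max=-10, total=11}
  after event 5 (t=24: INC total by 13): {count=-2, max=-10, total=24}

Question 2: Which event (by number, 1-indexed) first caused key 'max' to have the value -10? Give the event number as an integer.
Answer: 3

Derivation:
Looking for first event where max becomes -10:
  event 3: max (absent) -> -10  <-- first match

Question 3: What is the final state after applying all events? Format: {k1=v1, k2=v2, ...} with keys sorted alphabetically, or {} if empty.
  after event 1 (t=9: INC total by 11): {total=11}
  after event 2 (t=11: SET count = 24): {count=24, total=11}
  after event 3 (t=18: SET max = -10): {count=24, max=-10, total=11}
  after event 4 (t=22: SET count = -2): {count=-2, max=-10, total=11}
  after event 5 (t=24: INC total by 13): {count=-2, max=-10, total=24}
  after event 6 (t=26: DEC max by 13): {count=-2, max=-23, total=24}
  after event 7 (t=31: SET count = 16): {count=16, max=-23, total=24}

Answer: {count=16, max=-23, total=24}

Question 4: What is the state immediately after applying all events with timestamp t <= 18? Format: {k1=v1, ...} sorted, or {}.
Answer: {count=24, max=-10, total=11}

Derivation:
Apply events with t <= 18 (3 events):
  after event 1 (t=9: INC total by 11): {total=11}
  after event 2 (t=11: SET count = 24): {count=24, total=11}
  after event 3 (t=18: SET max = -10): {count=24, max=-10, total=11}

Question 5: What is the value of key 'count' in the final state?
Answer: 16

Derivation:
Track key 'count' through all 7 events:
  event 1 (t=9: INC total by 11): count unchanged
  event 2 (t=11: SET count = 24): count (absent) -> 24
  event 3 (t=18: SET max = -10): count unchanged
  event 4 (t=22: SET count = -2): count 24 -> -2
  event 5 (t=24: INC total by 13): count unchanged
  event 6 (t=26: DEC max by 13): count unchanged
  event 7 (t=31: SET count = 16): count -2 -> 16
Final: count = 16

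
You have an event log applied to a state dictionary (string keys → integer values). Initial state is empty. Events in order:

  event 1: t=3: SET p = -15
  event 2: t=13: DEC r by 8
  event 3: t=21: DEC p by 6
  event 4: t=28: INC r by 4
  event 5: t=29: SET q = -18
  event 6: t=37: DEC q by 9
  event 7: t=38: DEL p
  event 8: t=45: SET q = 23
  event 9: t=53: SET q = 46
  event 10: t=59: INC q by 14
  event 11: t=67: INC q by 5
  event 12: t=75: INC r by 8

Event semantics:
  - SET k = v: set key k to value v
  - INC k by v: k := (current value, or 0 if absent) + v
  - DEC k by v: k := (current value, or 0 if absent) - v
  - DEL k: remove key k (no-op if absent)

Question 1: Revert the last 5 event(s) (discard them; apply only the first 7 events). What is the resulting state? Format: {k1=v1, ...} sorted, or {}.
Keep first 7 events (discard last 5):
  after event 1 (t=3: SET p = -15): {p=-15}
  after event 2 (t=13: DEC r by 8): {p=-15, r=-8}
  after event 3 (t=21: DEC p by 6): {p=-21, r=-8}
  after event 4 (t=28: INC r by 4): {p=-21, r=-4}
  after event 5 (t=29: SET q = -18): {p=-21, q=-18, r=-4}
  after event 6 (t=37: DEC q by 9): {p=-21, q=-27, r=-4}
  after event 7 (t=38: DEL p): {q=-27, r=-4}

Answer: {q=-27, r=-4}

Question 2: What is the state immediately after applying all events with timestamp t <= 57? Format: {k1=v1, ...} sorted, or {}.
Answer: {q=46, r=-4}

Derivation:
Apply events with t <= 57 (9 events):
  after event 1 (t=3: SET p = -15): {p=-15}
  after event 2 (t=13: DEC r by 8): {p=-15, r=-8}
  after event 3 (t=21: DEC p by 6): {p=-21, r=-8}
  after event 4 (t=28: INC r by 4): {p=-21, r=-4}
  after event 5 (t=29: SET q = -18): {p=-21, q=-18, r=-4}
  after event 6 (t=37: DEC q by 9): {p=-21, q=-27, r=-4}
  after event 7 (t=38: DEL p): {q=-27, r=-4}
  after event 8 (t=45: SET q = 23): {q=23, r=-4}
  after event 9 (t=53: SET q = 46): {q=46, r=-4}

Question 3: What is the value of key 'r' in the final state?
Track key 'r' through all 12 events:
  event 1 (t=3: SET p = -15): r unchanged
  event 2 (t=13: DEC r by 8): r (absent) -> -8
  event 3 (t=21: DEC p by 6): r unchanged
  event 4 (t=28: INC r by 4): r -8 -> -4
  event 5 (t=29: SET q = -18): r unchanged
  event 6 (t=37: DEC q by 9): r unchanged
  event 7 (t=38: DEL p): r unchanged
  event 8 (t=45: SET q = 23): r unchanged
  event 9 (t=53: SET q = 46): r unchanged
  event 10 (t=59: INC q by 14): r unchanged
  event 11 (t=67: INC q by 5): r unchanged
  event 12 (t=75: INC r by 8): r -4 -> 4
Final: r = 4

Answer: 4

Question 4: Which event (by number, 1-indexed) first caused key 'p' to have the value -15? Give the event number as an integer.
Answer: 1

Derivation:
Looking for first event where p becomes -15:
  event 1: p (absent) -> -15  <-- first match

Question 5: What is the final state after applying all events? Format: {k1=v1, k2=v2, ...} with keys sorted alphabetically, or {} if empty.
  after event 1 (t=3: SET p = -15): {p=-15}
  after event 2 (t=13: DEC r by 8): {p=-15, r=-8}
  after event 3 (t=21: DEC p by 6): {p=-21, r=-8}
  after event 4 (t=28: INC r by 4): {p=-21, r=-4}
  after event 5 (t=29: SET q = -18): {p=-21, q=-18, r=-4}
  after event 6 (t=37: DEC q by 9): {p=-21, q=-27, r=-4}
  after event 7 (t=38: DEL p): {q=-27, r=-4}
  after event 8 (t=45: SET q = 23): {q=23, r=-4}
  after event 9 (t=53: SET q = 46): {q=46, r=-4}
  after event 10 (t=59: INC q by 14): {q=60, r=-4}
  after event 11 (t=67: INC q by 5): {q=65, r=-4}
  after event 12 (t=75: INC r by 8): {q=65, r=4}

Answer: {q=65, r=4}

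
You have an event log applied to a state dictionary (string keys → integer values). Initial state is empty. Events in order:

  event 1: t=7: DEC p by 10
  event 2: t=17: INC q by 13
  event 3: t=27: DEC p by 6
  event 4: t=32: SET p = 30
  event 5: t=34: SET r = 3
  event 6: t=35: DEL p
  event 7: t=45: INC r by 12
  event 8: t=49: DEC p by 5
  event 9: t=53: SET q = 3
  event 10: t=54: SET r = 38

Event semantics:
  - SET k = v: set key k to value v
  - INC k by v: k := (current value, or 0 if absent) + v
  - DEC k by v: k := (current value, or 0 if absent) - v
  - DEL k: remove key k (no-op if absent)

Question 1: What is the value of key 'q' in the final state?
Track key 'q' through all 10 events:
  event 1 (t=7: DEC p by 10): q unchanged
  event 2 (t=17: INC q by 13): q (absent) -> 13
  event 3 (t=27: DEC p by 6): q unchanged
  event 4 (t=32: SET p = 30): q unchanged
  event 5 (t=34: SET r = 3): q unchanged
  event 6 (t=35: DEL p): q unchanged
  event 7 (t=45: INC r by 12): q unchanged
  event 8 (t=49: DEC p by 5): q unchanged
  event 9 (t=53: SET q = 3): q 13 -> 3
  event 10 (t=54: SET r = 38): q unchanged
Final: q = 3

Answer: 3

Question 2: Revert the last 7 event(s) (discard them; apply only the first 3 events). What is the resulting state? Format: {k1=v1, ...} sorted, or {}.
Answer: {p=-16, q=13}

Derivation:
Keep first 3 events (discard last 7):
  after event 1 (t=7: DEC p by 10): {p=-10}
  after event 2 (t=17: INC q by 13): {p=-10, q=13}
  after event 3 (t=27: DEC p by 6): {p=-16, q=13}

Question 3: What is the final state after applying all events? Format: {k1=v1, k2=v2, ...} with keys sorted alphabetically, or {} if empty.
  after event 1 (t=7: DEC p by 10): {p=-10}
  after event 2 (t=17: INC q by 13): {p=-10, q=13}
  after event 3 (t=27: DEC p by 6): {p=-16, q=13}
  after event 4 (t=32: SET p = 30): {p=30, q=13}
  after event 5 (t=34: SET r = 3): {p=30, q=13, r=3}
  after event 6 (t=35: DEL p): {q=13, r=3}
  after event 7 (t=45: INC r by 12): {q=13, r=15}
  after event 8 (t=49: DEC p by 5): {p=-5, q=13, r=15}
  after event 9 (t=53: SET q = 3): {p=-5, q=3, r=15}
  after event 10 (t=54: SET r = 38): {p=-5, q=3, r=38}

Answer: {p=-5, q=3, r=38}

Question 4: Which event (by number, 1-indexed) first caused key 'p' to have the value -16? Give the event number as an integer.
Answer: 3

Derivation:
Looking for first event where p becomes -16:
  event 1: p = -10
  event 2: p = -10
  event 3: p -10 -> -16  <-- first match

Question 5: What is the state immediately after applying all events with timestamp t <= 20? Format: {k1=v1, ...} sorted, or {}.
Apply events with t <= 20 (2 events):
  after event 1 (t=7: DEC p by 10): {p=-10}
  after event 2 (t=17: INC q by 13): {p=-10, q=13}

Answer: {p=-10, q=13}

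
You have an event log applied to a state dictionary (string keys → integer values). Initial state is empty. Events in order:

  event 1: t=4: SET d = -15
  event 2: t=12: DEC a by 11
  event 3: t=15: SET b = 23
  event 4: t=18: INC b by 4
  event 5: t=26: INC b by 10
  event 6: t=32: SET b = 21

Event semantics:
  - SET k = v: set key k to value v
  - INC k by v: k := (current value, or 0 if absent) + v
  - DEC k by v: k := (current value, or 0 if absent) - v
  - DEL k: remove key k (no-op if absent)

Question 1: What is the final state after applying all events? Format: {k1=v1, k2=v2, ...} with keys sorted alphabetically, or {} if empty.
  after event 1 (t=4: SET d = -15): {d=-15}
  after event 2 (t=12: DEC a by 11): {a=-11, d=-15}
  after event 3 (t=15: SET b = 23): {a=-11, b=23, d=-15}
  after event 4 (t=18: INC b by 4): {a=-11, b=27, d=-15}
  after event 5 (t=26: INC b by 10): {a=-11, b=37, d=-15}
  after event 6 (t=32: SET b = 21): {a=-11, b=21, d=-15}

Answer: {a=-11, b=21, d=-15}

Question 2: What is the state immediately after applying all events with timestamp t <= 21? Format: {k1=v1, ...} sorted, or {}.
Answer: {a=-11, b=27, d=-15}

Derivation:
Apply events with t <= 21 (4 events):
  after event 1 (t=4: SET d = -15): {d=-15}
  after event 2 (t=12: DEC a by 11): {a=-11, d=-15}
  after event 3 (t=15: SET b = 23): {a=-11, b=23, d=-15}
  after event 4 (t=18: INC b by 4): {a=-11, b=27, d=-15}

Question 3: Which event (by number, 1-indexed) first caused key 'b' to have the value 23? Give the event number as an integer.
Looking for first event where b becomes 23:
  event 3: b (absent) -> 23  <-- first match

Answer: 3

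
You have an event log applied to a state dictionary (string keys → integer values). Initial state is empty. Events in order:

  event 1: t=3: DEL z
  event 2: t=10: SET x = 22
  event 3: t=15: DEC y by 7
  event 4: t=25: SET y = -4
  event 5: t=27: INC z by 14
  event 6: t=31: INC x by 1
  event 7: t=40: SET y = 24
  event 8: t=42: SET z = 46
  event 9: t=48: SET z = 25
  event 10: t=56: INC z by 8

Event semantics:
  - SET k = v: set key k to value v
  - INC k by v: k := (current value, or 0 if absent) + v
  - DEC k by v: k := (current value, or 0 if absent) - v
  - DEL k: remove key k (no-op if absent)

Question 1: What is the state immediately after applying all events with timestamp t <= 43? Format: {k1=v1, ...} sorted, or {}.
Apply events with t <= 43 (8 events):
  after event 1 (t=3: DEL z): {}
  after event 2 (t=10: SET x = 22): {x=22}
  after event 3 (t=15: DEC y by 7): {x=22, y=-7}
  after event 4 (t=25: SET y = -4): {x=22, y=-4}
  after event 5 (t=27: INC z by 14): {x=22, y=-4, z=14}
  after event 6 (t=31: INC x by 1): {x=23, y=-4, z=14}
  after event 7 (t=40: SET y = 24): {x=23, y=24, z=14}
  after event 8 (t=42: SET z = 46): {x=23, y=24, z=46}

Answer: {x=23, y=24, z=46}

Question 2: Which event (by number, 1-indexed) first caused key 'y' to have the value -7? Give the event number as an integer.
Looking for first event where y becomes -7:
  event 3: y (absent) -> -7  <-- first match

Answer: 3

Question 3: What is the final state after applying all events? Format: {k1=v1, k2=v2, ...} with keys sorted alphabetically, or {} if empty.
Answer: {x=23, y=24, z=33}

Derivation:
  after event 1 (t=3: DEL z): {}
  after event 2 (t=10: SET x = 22): {x=22}
  after event 3 (t=15: DEC y by 7): {x=22, y=-7}
  after event 4 (t=25: SET y = -4): {x=22, y=-4}
  after event 5 (t=27: INC z by 14): {x=22, y=-4, z=14}
  after event 6 (t=31: INC x by 1): {x=23, y=-4, z=14}
  after event 7 (t=40: SET y = 24): {x=23, y=24, z=14}
  after event 8 (t=42: SET z = 46): {x=23, y=24, z=46}
  after event 9 (t=48: SET z = 25): {x=23, y=24, z=25}
  after event 10 (t=56: INC z by 8): {x=23, y=24, z=33}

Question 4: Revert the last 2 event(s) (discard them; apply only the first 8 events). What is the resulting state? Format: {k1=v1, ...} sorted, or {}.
Answer: {x=23, y=24, z=46}

Derivation:
Keep first 8 events (discard last 2):
  after event 1 (t=3: DEL z): {}
  after event 2 (t=10: SET x = 22): {x=22}
  after event 3 (t=15: DEC y by 7): {x=22, y=-7}
  after event 4 (t=25: SET y = -4): {x=22, y=-4}
  after event 5 (t=27: INC z by 14): {x=22, y=-4, z=14}
  after event 6 (t=31: INC x by 1): {x=23, y=-4, z=14}
  after event 7 (t=40: SET y = 24): {x=23, y=24, z=14}
  after event 8 (t=42: SET z = 46): {x=23, y=24, z=46}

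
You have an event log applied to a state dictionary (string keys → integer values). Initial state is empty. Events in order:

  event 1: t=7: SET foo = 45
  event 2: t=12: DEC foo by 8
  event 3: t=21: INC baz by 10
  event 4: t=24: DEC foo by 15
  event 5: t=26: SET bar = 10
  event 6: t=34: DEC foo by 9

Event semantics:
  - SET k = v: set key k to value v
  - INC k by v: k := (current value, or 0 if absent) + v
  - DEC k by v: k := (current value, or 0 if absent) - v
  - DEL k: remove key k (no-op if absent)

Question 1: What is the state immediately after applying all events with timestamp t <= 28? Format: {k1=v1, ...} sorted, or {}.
Apply events with t <= 28 (5 events):
  after event 1 (t=7: SET foo = 45): {foo=45}
  after event 2 (t=12: DEC foo by 8): {foo=37}
  after event 3 (t=21: INC baz by 10): {baz=10, foo=37}
  after event 4 (t=24: DEC foo by 15): {baz=10, foo=22}
  after event 5 (t=26: SET bar = 10): {bar=10, baz=10, foo=22}

Answer: {bar=10, baz=10, foo=22}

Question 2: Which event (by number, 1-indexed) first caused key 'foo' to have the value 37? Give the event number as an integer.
Answer: 2

Derivation:
Looking for first event where foo becomes 37:
  event 1: foo = 45
  event 2: foo 45 -> 37  <-- first match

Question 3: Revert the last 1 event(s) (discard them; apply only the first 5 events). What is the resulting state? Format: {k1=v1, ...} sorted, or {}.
Keep first 5 events (discard last 1):
  after event 1 (t=7: SET foo = 45): {foo=45}
  after event 2 (t=12: DEC foo by 8): {foo=37}
  after event 3 (t=21: INC baz by 10): {baz=10, foo=37}
  after event 4 (t=24: DEC foo by 15): {baz=10, foo=22}
  after event 5 (t=26: SET bar = 10): {bar=10, baz=10, foo=22}

Answer: {bar=10, baz=10, foo=22}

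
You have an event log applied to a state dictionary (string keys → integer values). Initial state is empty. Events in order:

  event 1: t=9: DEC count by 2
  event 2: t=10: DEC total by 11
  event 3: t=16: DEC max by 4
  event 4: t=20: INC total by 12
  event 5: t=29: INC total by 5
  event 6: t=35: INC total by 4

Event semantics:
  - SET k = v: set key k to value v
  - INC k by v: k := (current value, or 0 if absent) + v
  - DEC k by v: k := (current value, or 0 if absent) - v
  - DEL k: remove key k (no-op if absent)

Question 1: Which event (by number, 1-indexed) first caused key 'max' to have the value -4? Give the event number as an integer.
Looking for first event where max becomes -4:
  event 3: max (absent) -> -4  <-- first match

Answer: 3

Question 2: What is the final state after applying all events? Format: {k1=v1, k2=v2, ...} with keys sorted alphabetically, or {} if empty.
Answer: {count=-2, max=-4, total=10}

Derivation:
  after event 1 (t=9: DEC count by 2): {count=-2}
  after event 2 (t=10: DEC total by 11): {count=-2, total=-11}
  after event 3 (t=16: DEC max by 4): {count=-2, max=-4, total=-11}
  after event 4 (t=20: INC total by 12): {count=-2, max=-4, total=1}
  after event 5 (t=29: INC total by 5): {count=-2, max=-4, total=6}
  after event 6 (t=35: INC total by 4): {count=-2, max=-4, total=10}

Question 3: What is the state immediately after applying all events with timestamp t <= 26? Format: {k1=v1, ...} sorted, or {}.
Answer: {count=-2, max=-4, total=1}

Derivation:
Apply events with t <= 26 (4 events):
  after event 1 (t=9: DEC count by 2): {count=-2}
  after event 2 (t=10: DEC total by 11): {count=-2, total=-11}
  after event 3 (t=16: DEC max by 4): {count=-2, max=-4, total=-11}
  after event 4 (t=20: INC total by 12): {count=-2, max=-4, total=1}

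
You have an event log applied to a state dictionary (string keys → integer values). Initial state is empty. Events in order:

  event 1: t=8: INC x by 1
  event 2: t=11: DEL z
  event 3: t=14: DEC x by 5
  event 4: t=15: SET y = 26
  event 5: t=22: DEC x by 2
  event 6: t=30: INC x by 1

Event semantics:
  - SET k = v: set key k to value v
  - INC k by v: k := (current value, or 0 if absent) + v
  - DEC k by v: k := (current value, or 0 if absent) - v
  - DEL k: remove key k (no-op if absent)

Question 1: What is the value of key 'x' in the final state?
Answer: -5

Derivation:
Track key 'x' through all 6 events:
  event 1 (t=8: INC x by 1): x (absent) -> 1
  event 2 (t=11: DEL z): x unchanged
  event 3 (t=14: DEC x by 5): x 1 -> -4
  event 4 (t=15: SET y = 26): x unchanged
  event 5 (t=22: DEC x by 2): x -4 -> -6
  event 6 (t=30: INC x by 1): x -6 -> -5
Final: x = -5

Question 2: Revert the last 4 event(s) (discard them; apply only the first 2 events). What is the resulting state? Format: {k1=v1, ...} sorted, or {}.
Answer: {x=1}

Derivation:
Keep first 2 events (discard last 4):
  after event 1 (t=8: INC x by 1): {x=1}
  after event 2 (t=11: DEL z): {x=1}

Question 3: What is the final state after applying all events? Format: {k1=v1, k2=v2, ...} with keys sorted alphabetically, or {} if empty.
  after event 1 (t=8: INC x by 1): {x=1}
  after event 2 (t=11: DEL z): {x=1}
  after event 3 (t=14: DEC x by 5): {x=-4}
  after event 4 (t=15: SET y = 26): {x=-4, y=26}
  after event 5 (t=22: DEC x by 2): {x=-6, y=26}
  after event 6 (t=30: INC x by 1): {x=-5, y=26}

Answer: {x=-5, y=26}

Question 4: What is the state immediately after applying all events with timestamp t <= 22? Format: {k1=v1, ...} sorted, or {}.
Apply events with t <= 22 (5 events):
  after event 1 (t=8: INC x by 1): {x=1}
  after event 2 (t=11: DEL z): {x=1}
  after event 3 (t=14: DEC x by 5): {x=-4}
  after event 4 (t=15: SET y = 26): {x=-4, y=26}
  after event 5 (t=22: DEC x by 2): {x=-6, y=26}

Answer: {x=-6, y=26}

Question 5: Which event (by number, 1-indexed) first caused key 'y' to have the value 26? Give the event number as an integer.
Answer: 4

Derivation:
Looking for first event where y becomes 26:
  event 4: y (absent) -> 26  <-- first match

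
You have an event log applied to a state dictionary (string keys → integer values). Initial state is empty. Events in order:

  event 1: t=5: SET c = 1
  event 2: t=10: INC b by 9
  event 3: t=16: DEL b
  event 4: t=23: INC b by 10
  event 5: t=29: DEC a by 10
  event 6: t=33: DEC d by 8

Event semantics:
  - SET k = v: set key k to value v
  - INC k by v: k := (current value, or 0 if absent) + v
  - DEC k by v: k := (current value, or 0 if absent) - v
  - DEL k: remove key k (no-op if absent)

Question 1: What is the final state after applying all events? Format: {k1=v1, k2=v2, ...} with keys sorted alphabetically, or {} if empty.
Answer: {a=-10, b=10, c=1, d=-8}

Derivation:
  after event 1 (t=5: SET c = 1): {c=1}
  after event 2 (t=10: INC b by 9): {b=9, c=1}
  after event 3 (t=16: DEL b): {c=1}
  after event 4 (t=23: INC b by 10): {b=10, c=1}
  after event 5 (t=29: DEC a by 10): {a=-10, b=10, c=1}
  after event 6 (t=33: DEC d by 8): {a=-10, b=10, c=1, d=-8}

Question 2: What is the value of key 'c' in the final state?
Track key 'c' through all 6 events:
  event 1 (t=5: SET c = 1): c (absent) -> 1
  event 2 (t=10: INC b by 9): c unchanged
  event 3 (t=16: DEL b): c unchanged
  event 4 (t=23: INC b by 10): c unchanged
  event 5 (t=29: DEC a by 10): c unchanged
  event 6 (t=33: DEC d by 8): c unchanged
Final: c = 1

Answer: 1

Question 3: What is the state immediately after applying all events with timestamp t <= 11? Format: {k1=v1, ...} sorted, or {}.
Apply events with t <= 11 (2 events):
  after event 1 (t=5: SET c = 1): {c=1}
  after event 2 (t=10: INC b by 9): {b=9, c=1}

Answer: {b=9, c=1}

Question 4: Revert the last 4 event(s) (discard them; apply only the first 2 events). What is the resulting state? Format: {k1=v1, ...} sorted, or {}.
Answer: {b=9, c=1}

Derivation:
Keep first 2 events (discard last 4):
  after event 1 (t=5: SET c = 1): {c=1}
  after event 2 (t=10: INC b by 9): {b=9, c=1}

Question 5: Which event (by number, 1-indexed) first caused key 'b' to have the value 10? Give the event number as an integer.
Looking for first event where b becomes 10:
  event 2: b = 9
  event 3: b = (absent)
  event 4: b (absent) -> 10  <-- first match

Answer: 4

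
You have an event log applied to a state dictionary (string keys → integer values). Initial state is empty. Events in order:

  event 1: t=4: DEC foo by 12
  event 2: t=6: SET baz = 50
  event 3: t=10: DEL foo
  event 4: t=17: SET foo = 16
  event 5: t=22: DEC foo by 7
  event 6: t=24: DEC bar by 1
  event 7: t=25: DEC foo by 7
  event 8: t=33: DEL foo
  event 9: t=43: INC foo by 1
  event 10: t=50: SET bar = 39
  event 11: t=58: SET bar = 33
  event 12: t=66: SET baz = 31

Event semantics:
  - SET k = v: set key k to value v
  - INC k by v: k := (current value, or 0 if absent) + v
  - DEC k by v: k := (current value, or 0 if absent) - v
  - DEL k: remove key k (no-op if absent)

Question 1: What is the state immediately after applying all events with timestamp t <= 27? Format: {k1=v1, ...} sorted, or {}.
Apply events with t <= 27 (7 events):
  after event 1 (t=4: DEC foo by 12): {foo=-12}
  after event 2 (t=6: SET baz = 50): {baz=50, foo=-12}
  after event 3 (t=10: DEL foo): {baz=50}
  after event 4 (t=17: SET foo = 16): {baz=50, foo=16}
  after event 5 (t=22: DEC foo by 7): {baz=50, foo=9}
  after event 6 (t=24: DEC bar by 1): {bar=-1, baz=50, foo=9}
  after event 7 (t=25: DEC foo by 7): {bar=-1, baz=50, foo=2}

Answer: {bar=-1, baz=50, foo=2}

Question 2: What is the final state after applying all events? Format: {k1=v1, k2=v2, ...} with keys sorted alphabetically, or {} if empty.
  after event 1 (t=4: DEC foo by 12): {foo=-12}
  after event 2 (t=6: SET baz = 50): {baz=50, foo=-12}
  after event 3 (t=10: DEL foo): {baz=50}
  after event 4 (t=17: SET foo = 16): {baz=50, foo=16}
  after event 5 (t=22: DEC foo by 7): {baz=50, foo=9}
  after event 6 (t=24: DEC bar by 1): {bar=-1, baz=50, foo=9}
  after event 7 (t=25: DEC foo by 7): {bar=-1, baz=50, foo=2}
  after event 8 (t=33: DEL foo): {bar=-1, baz=50}
  after event 9 (t=43: INC foo by 1): {bar=-1, baz=50, foo=1}
  after event 10 (t=50: SET bar = 39): {bar=39, baz=50, foo=1}
  after event 11 (t=58: SET bar = 33): {bar=33, baz=50, foo=1}
  after event 12 (t=66: SET baz = 31): {bar=33, baz=31, foo=1}

Answer: {bar=33, baz=31, foo=1}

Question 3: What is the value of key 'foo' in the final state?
Track key 'foo' through all 12 events:
  event 1 (t=4: DEC foo by 12): foo (absent) -> -12
  event 2 (t=6: SET baz = 50): foo unchanged
  event 3 (t=10: DEL foo): foo -12 -> (absent)
  event 4 (t=17: SET foo = 16): foo (absent) -> 16
  event 5 (t=22: DEC foo by 7): foo 16 -> 9
  event 6 (t=24: DEC bar by 1): foo unchanged
  event 7 (t=25: DEC foo by 7): foo 9 -> 2
  event 8 (t=33: DEL foo): foo 2 -> (absent)
  event 9 (t=43: INC foo by 1): foo (absent) -> 1
  event 10 (t=50: SET bar = 39): foo unchanged
  event 11 (t=58: SET bar = 33): foo unchanged
  event 12 (t=66: SET baz = 31): foo unchanged
Final: foo = 1

Answer: 1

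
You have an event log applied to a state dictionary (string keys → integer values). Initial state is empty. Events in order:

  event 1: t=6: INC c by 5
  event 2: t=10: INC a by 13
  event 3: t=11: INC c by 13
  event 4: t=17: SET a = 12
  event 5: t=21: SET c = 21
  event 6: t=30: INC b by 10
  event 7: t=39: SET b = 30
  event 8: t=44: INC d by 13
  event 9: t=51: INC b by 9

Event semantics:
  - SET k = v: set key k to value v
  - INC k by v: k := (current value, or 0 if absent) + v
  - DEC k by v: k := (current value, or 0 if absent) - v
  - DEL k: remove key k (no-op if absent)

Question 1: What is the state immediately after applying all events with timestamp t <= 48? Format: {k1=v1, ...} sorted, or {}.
Apply events with t <= 48 (8 events):
  after event 1 (t=6: INC c by 5): {c=5}
  after event 2 (t=10: INC a by 13): {a=13, c=5}
  after event 3 (t=11: INC c by 13): {a=13, c=18}
  after event 4 (t=17: SET a = 12): {a=12, c=18}
  after event 5 (t=21: SET c = 21): {a=12, c=21}
  after event 6 (t=30: INC b by 10): {a=12, b=10, c=21}
  after event 7 (t=39: SET b = 30): {a=12, b=30, c=21}
  after event 8 (t=44: INC d by 13): {a=12, b=30, c=21, d=13}

Answer: {a=12, b=30, c=21, d=13}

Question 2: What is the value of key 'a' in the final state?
Answer: 12

Derivation:
Track key 'a' through all 9 events:
  event 1 (t=6: INC c by 5): a unchanged
  event 2 (t=10: INC a by 13): a (absent) -> 13
  event 3 (t=11: INC c by 13): a unchanged
  event 4 (t=17: SET a = 12): a 13 -> 12
  event 5 (t=21: SET c = 21): a unchanged
  event 6 (t=30: INC b by 10): a unchanged
  event 7 (t=39: SET b = 30): a unchanged
  event 8 (t=44: INC d by 13): a unchanged
  event 9 (t=51: INC b by 9): a unchanged
Final: a = 12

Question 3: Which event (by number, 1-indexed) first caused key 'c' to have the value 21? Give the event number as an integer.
Looking for first event where c becomes 21:
  event 1: c = 5
  event 2: c = 5
  event 3: c = 18
  event 4: c = 18
  event 5: c 18 -> 21  <-- first match

Answer: 5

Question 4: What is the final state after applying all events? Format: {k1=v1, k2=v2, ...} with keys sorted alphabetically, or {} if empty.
  after event 1 (t=6: INC c by 5): {c=5}
  after event 2 (t=10: INC a by 13): {a=13, c=5}
  after event 3 (t=11: INC c by 13): {a=13, c=18}
  after event 4 (t=17: SET a = 12): {a=12, c=18}
  after event 5 (t=21: SET c = 21): {a=12, c=21}
  after event 6 (t=30: INC b by 10): {a=12, b=10, c=21}
  after event 7 (t=39: SET b = 30): {a=12, b=30, c=21}
  after event 8 (t=44: INC d by 13): {a=12, b=30, c=21, d=13}
  after event 9 (t=51: INC b by 9): {a=12, b=39, c=21, d=13}

Answer: {a=12, b=39, c=21, d=13}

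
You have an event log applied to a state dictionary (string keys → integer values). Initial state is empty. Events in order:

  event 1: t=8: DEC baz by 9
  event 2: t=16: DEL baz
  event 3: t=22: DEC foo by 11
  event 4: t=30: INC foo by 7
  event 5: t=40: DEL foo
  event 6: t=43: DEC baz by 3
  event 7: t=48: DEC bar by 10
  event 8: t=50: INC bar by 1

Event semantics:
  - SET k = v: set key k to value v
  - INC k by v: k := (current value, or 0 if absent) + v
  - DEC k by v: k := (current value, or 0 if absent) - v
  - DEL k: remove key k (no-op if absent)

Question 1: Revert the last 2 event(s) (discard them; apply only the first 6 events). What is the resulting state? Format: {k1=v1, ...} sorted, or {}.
Keep first 6 events (discard last 2):
  after event 1 (t=8: DEC baz by 9): {baz=-9}
  after event 2 (t=16: DEL baz): {}
  after event 3 (t=22: DEC foo by 11): {foo=-11}
  after event 4 (t=30: INC foo by 7): {foo=-4}
  after event 5 (t=40: DEL foo): {}
  after event 6 (t=43: DEC baz by 3): {baz=-3}

Answer: {baz=-3}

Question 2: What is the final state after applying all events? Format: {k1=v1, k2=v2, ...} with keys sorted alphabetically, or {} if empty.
Answer: {bar=-9, baz=-3}

Derivation:
  after event 1 (t=8: DEC baz by 9): {baz=-9}
  after event 2 (t=16: DEL baz): {}
  after event 3 (t=22: DEC foo by 11): {foo=-11}
  after event 4 (t=30: INC foo by 7): {foo=-4}
  after event 5 (t=40: DEL foo): {}
  after event 6 (t=43: DEC baz by 3): {baz=-3}
  after event 7 (t=48: DEC bar by 10): {bar=-10, baz=-3}
  after event 8 (t=50: INC bar by 1): {bar=-9, baz=-3}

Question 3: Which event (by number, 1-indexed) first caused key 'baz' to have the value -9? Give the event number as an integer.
Looking for first event where baz becomes -9:
  event 1: baz (absent) -> -9  <-- first match

Answer: 1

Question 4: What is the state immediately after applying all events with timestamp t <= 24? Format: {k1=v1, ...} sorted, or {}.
Answer: {foo=-11}

Derivation:
Apply events with t <= 24 (3 events):
  after event 1 (t=8: DEC baz by 9): {baz=-9}
  after event 2 (t=16: DEL baz): {}
  after event 3 (t=22: DEC foo by 11): {foo=-11}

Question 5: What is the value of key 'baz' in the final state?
Track key 'baz' through all 8 events:
  event 1 (t=8: DEC baz by 9): baz (absent) -> -9
  event 2 (t=16: DEL baz): baz -9 -> (absent)
  event 3 (t=22: DEC foo by 11): baz unchanged
  event 4 (t=30: INC foo by 7): baz unchanged
  event 5 (t=40: DEL foo): baz unchanged
  event 6 (t=43: DEC baz by 3): baz (absent) -> -3
  event 7 (t=48: DEC bar by 10): baz unchanged
  event 8 (t=50: INC bar by 1): baz unchanged
Final: baz = -3

Answer: -3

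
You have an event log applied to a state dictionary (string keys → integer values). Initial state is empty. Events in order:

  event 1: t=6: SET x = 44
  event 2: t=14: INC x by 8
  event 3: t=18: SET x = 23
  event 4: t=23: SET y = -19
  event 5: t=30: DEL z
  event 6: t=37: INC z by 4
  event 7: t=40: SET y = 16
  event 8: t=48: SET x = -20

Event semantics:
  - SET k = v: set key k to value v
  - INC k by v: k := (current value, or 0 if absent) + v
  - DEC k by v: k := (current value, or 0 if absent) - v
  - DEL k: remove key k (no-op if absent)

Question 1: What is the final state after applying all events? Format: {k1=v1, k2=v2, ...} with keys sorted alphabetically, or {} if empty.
Answer: {x=-20, y=16, z=4}

Derivation:
  after event 1 (t=6: SET x = 44): {x=44}
  after event 2 (t=14: INC x by 8): {x=52}
  after event 3 (t=18: SET x = 23): {x=23}
  after event 4 (t=23: SET y = -19): {x=23, y=-19}
  after event 5 (t=30: DEL z): {x=23, y=-19}
  after event 6 (t=37: INC z by 4): {x=23, y=-19, z=4}
  after event 7 (t=40: SET y = 16): {x=23, y=16, z=4}
  after event 8 (t=48: SET x = -20): {x=-20, y=16, z=4}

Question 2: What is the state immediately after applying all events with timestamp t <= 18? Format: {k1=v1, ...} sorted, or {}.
Apply events with t <= 18 (3 events):
  after event 1 (t=6: SET x = 44): {x=44}
  after event 2 (t=14: INC x by 8): {x=52}
  after event 3 (t=18: SET x = 23): {x=23}

Answer: {x=23}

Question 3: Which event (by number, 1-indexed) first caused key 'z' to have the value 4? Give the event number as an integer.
Answer: 6

Derivation:
Looking for first event where z becomes 4:
  event 6: z (absent) -> 4  <-- first match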